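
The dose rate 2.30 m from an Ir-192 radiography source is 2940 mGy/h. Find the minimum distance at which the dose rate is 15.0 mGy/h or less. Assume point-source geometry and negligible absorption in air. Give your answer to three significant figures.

32.2 m

By the inverse-square law, d₂ = d₁·√(I₁/I₂).
I₁/I₂ = 2940/15.0 = 196.0, so d₂ = 2.30 × √196.0 = 32.20 m.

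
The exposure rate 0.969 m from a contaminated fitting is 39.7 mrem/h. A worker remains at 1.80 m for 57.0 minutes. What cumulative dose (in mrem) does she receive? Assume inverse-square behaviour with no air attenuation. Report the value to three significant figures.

10.9 mrem

Since intensity falls as 1/r², rate at 1.80 m:
39.7 × (0.969/1.80)² = 39.7 × 0.2898 = 11.51 mrem/h.
Dose = rate × time = 11.51 mrem/h × 0.9500 h = 10.93 mrem.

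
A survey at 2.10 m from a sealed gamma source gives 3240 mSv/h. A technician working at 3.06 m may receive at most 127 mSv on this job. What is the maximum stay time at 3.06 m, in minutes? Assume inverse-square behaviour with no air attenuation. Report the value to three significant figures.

4.99 min

Applying the 1/r² law, rate at 3.06 m:
(2.10/3.06)² = 0.4710, so 3240 × 0.4710 = 1526 mSv/h.
Stay time = 127 mSv ÷ 1526 mSv/h = 0.08322 h = 4.993 min.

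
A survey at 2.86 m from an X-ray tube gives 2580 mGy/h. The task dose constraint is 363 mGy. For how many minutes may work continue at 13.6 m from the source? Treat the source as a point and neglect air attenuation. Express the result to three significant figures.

Using I₁d₁² = I₂d₂², rate at 13.6 m:
2580 × (2.86/13.6)² = 2580 × 0.04422 = 114.1 mGy/h.
Stay time = 363 mGy ÷ 114.1 mGy/h = 3.181 h = 190.9 min.

191 min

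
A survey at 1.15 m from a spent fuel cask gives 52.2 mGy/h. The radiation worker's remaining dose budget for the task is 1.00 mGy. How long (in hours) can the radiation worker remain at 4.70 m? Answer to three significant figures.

0.320 h

Applying the 1/r² law, rate at 4.70 m:
(1.15/4.70)² = 0.05987, so 52.2 × 0.05987 = 3.125 mGy/h.
Stay time = 1.00 mGy ÷ 3.125 mGy/h = 0.3200 h.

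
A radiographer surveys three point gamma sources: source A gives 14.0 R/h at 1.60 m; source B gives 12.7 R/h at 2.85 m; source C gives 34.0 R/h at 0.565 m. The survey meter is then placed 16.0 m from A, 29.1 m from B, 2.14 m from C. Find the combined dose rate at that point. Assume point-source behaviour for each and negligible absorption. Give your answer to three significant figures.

Each source contributes Iᵢ·(dᵢ/rᵢ)²; contributions add.
A: 14.0 × (1.60/16.0)² = 0.1400 R/h
B: 12.7 × (2.85/29.1)² = 0.1218 R/h
C: 34.0 × (0.565/2.14)² = 2.370 R/h
Total = 0.1400 + 0.1218 + 2.370 = 2.632 R/h.

2.63 R/h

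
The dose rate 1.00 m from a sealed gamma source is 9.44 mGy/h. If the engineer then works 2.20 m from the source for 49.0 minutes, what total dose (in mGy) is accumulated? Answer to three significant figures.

By the inverse-square law, rate at 2.20 m:
9.44 × (1.00/2.20)² = 9.44 × 0.2066 = 1.950 mGy/h.
Dose = rate × time = 1.950 mGy/h × 0.8167 h = 1.593 mGy.

1.59 mGy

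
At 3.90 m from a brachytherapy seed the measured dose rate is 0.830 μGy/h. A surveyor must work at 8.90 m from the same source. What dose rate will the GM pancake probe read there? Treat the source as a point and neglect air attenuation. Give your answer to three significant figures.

0.159 μGy/h

By the inverse-square law, scaling from 3.90 m to 8.90 m:
0.830 × (3.90/8.90)² = 0.830 × 0.1920 = 0.1594 μGy/h.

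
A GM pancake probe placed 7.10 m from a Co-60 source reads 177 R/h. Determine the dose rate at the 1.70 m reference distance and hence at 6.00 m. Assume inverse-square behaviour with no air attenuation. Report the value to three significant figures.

By the inverse-square law,
At 1.70 m: 177 × (7.10/1.70)² = 177 × 17.44 = 3087 R/h
At 6.00 m: 3087 × (1.70/6.00)² = 3087 × 0.08028 = 247.8 R/h.

3090 R/h; 248 R/h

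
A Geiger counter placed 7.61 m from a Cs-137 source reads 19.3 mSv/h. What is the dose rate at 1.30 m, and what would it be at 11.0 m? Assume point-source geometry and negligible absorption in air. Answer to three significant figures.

661 mSv/h; 9.24 mSv/h

Using I₁d₁² = I₂d₂²,
At 1.30 m: (7.61/1.30)² = 34.27, so 19.3 × 34.27 = 661.4 mSv/h
At 11.0 m: 661.4 × (1.30/11.0)² = 661.4 × 0.01397 = 9.240 mSv/h.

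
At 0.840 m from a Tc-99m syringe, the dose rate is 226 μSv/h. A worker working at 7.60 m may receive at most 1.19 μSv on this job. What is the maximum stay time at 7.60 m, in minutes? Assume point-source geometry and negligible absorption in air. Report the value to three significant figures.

By the inverse-square law, rate at 7.60 m:
(0.840/7.60)² = 0.01222, so 226 × 0.01222 = 2.762 μSv/h.
Stay time = 1.19 μSv ÷ 2.762 μSv/h = 0.4308 h = 25.85 min.

25.9 min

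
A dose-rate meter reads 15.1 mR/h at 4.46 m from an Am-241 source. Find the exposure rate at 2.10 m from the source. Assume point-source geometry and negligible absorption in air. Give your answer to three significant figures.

Since intensity falls as 1/r², the rate at 2.10 m is
(4.46/2.10)² = 4.511, so 15.1 × 4.511 = 68.12 mR/h.

68.1 mR/h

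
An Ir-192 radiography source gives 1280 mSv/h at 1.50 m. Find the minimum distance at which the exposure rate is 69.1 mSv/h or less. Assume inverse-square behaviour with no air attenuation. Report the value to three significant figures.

6.46 m

Applying the 1/r² law, d₂ = d₁·√(I₁/I₂).
I₁/I₂ = 1280/69.1 = 18.52, so d₂ = 1.50 × √18.52 = 6.455 m.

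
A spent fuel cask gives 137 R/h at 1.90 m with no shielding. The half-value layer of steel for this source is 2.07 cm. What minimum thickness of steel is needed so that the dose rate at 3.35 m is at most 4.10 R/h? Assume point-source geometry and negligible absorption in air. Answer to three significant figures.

At 3.35 m, distance alone gives (1.90/3.35)² = 0.3217, so 137 × 0.3217 = 44.07 R/h.
Further attenuation needed: 44.07/4.10 = 10.75.
n = log₂(10.75) = 3.426 half-value layers.
Thickness = 3.426 × 2.07 cm = 7.092 cm.

7.09 cm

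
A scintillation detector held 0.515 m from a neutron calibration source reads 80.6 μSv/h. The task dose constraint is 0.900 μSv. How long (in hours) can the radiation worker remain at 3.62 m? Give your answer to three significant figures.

Applying the 1/r² law, rate at 3.62 m:
(0.515/3.62)² = 0.02024, so 80.6 × 0.02024 = 1.631 μSv/h.
Stay time = 0.900 μSv ÷ 1.631 μSv/h = 0.5518 h.

0.552 h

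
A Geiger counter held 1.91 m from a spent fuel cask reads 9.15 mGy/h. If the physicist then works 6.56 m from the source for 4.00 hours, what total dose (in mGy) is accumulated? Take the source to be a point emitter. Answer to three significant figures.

3.10 mGy

Intensity scales as (d₁/d₂)², so rate at 6.56 m:
(1.91/6.56)² = 0.08477, so 9.15 × 0.08477 = 0.7756 mGy/h.
Dose = rate × time = 0.7756 mGy/h × 4.000 h = 3.102 mGy.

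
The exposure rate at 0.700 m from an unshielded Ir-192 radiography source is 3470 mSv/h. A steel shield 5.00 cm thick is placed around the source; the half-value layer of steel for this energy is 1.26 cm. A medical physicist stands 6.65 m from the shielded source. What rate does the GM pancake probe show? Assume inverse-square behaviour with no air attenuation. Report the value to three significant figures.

Distance alone: (0.700/6.65)² = 0.01108, so 3470 × 0.01108 = 38.45 mSv/h.
Shield: 5.00/1.26 = 3.968 half-value layers → attenuation 2^(−3.968) = 0.06390.
Combined: 38.45 × 0.06390 = 2.457 mSv/h.

2.46 mSv/h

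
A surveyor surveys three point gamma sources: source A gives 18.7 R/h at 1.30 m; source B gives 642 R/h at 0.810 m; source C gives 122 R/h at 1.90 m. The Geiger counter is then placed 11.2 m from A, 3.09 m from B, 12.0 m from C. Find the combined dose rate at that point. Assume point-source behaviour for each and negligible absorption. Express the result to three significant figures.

47.4 R/h

Each source contributes Iᵢ·(dᵢ/rᵢ)²; contributions add.
A: 18.7 × (1.30/11.2)² = 0.2519 R/h
B: 642 × (0.810/3.09)² = 44.12 R/h
C: 122 × (1.90/12.0)² = 3.058 R/h
Total = 0.2519 + 44.12 + 3.058 = 47.43 R/h.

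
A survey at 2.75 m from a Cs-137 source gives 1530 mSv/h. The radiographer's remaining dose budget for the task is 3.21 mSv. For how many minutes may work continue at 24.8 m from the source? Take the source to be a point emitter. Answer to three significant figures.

10.2 min

Applying the 1/r² law, rate at 24.8 m:
1530 × (2.75/24.8)² = 1530 × 0.01230 = 18.82 mSv/h.
Stay time = 3.21 mSv ÷ 18.82 mSv/h = 0.1706 h = 10.24 min.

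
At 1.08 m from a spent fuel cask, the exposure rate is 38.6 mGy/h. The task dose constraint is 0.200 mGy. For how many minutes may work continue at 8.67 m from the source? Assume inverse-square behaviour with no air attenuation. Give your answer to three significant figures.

20.0 min

Using I₁d₁² = I₂d₂², rate at 8.67 m:
38.6 × (1.08/8.67)² = 38.6 × 0.01552 = 0.5991 mGy/h.
Stay time = 0.200 mGy ÷ 0.5991 mGy/h = 0.3338 h = 20.03 min.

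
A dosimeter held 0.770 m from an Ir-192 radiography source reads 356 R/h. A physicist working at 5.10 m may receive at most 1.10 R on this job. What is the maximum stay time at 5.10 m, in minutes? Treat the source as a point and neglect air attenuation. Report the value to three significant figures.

8.13 min

Intensity scales as (d₁/d₂)², so rate at 5.10 m:
(0.770/5.10)² = 0.02280, so 356 × 0.02280 = 8.117 R/h.
Stay time = 1.10 R ÷ 8.117 R/h = 0.1355 h = 8.130 min.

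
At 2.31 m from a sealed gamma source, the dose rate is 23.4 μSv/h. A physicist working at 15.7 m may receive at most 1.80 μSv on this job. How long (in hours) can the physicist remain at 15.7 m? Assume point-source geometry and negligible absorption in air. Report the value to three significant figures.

By the inverse-square law, rate at 15.7 m:
(2.31/15.7)² = 0.02165, so 23.4 × 0.02165 = 0.5066 μSv/h.
Stay time = 1.80 μSv ÷ 0.5066 μSv/h = 3.553 h.

3.55 h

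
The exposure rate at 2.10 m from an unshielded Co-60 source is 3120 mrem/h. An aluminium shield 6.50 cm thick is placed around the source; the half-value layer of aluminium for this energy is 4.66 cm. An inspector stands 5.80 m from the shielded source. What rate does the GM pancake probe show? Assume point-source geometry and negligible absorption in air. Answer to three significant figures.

156 mrem/h

Distance alone: (2.10/5.80)² = 0.1311, so 3120 × 0.1311 = 409.0 mrem/h.
Shield: 6.50/4.66 = 1.395 half-value layers → attenuation 2^(−1.395) = 0.3802.
Combined: 409.0 × 0.3802 = 155.5 mrem/h.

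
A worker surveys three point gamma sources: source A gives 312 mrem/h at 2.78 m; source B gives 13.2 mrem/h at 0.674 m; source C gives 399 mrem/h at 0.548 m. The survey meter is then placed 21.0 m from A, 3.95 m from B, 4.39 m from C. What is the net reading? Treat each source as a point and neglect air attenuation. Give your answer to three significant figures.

Each source contributes Iᵢ·(dᵢ/rᵢ)²; contributions add.
A: 312 × (2.78/21.0)² = 5.468 mrem/h
B: 13.2 × (0.674/3.95)² = 0.3843 mrem/h
C: 399 × (0.548/4.39)² = 6.217 mrem/h
Total = 5.468 + 0.3843 + 6.217 = 12.07 mrem/h.

12.1 mrem/h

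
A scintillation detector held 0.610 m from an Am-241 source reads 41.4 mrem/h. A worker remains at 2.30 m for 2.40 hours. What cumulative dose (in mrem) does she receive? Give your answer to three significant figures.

By the inverse-square law, rate at 2.30 m:
41.4 × (0.610/2.30)² = 41.4 × 0.07034 = 2.912 mrem/h.
Dose = rate × time = 2.912 mrem/h × 2.400 h = 6.989 mrem.

6.99 mrem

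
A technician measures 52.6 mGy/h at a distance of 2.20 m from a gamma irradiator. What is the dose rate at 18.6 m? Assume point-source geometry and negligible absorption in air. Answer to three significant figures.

0.736 mGy/h

Since intensity falls as 1/r², the rate at 18.6 m is
(2.20/18.6)² = 0.01399, so 52.6 × 0.01399 = 0.7359 mGy/h.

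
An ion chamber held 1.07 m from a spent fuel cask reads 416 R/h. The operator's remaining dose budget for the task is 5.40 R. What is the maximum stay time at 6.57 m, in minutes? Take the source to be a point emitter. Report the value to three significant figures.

Since intensity falls as 1/r², rate at 6.57 m:
416 × (1.07/6.57)² = 416 × 0.02652 = 11.03 R/h.
Stay time = 5.40 R ÷ 11.03 R/h = 0.4896 h = 29.38 min.

29.4 min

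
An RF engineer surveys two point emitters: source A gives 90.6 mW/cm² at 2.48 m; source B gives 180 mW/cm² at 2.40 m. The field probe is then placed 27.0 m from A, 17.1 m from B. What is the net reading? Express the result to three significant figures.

4.31 mW/cm²

By superposition, sum each source's inverse-square contribution:
A: 90.6 × (2.48/27.0)² = 0.7644 mW/cm²
B: 180 × (2.40/17.1)² = 3.546 mW/cm²
Total = 0.7644 + 3.546 = 4.310 mW/cm².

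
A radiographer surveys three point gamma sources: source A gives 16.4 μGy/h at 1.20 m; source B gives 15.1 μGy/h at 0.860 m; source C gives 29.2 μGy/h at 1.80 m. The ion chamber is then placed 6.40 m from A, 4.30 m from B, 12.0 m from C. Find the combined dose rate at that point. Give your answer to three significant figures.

Each source contributes Iᵢ·(dᵢ/rᵢ)²; contributions add.
A: 16.4 × (1.20/6.40)² = 0.5766 μGy/h
B: 15.1 × (0.860/4.30)² = 0.6040 μGy/h
C: 29.2 × (1.80/12.0)² = 0.6570 μGy/h
Total = 0.5766 + 0.6040 + 0.6570 = 1.838 μGy/h.

1.84 μGy/h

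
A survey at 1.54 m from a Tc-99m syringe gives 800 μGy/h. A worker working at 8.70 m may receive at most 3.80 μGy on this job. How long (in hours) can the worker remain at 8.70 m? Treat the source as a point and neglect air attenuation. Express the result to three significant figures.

0.152 h

Intensity scales as (d₁/d₂)², so rate at 8.70 m:
(1.54/8.70)² = 0.03133, so 800 × 0.03133 = 25.06 μGy/h.
Stay time = 3.80 μGy ÷ 25.06 μGy/h = 0.1516 h.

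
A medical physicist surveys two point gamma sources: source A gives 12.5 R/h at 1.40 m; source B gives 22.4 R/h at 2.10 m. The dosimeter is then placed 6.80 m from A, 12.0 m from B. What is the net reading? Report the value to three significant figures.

By superposition, sum each source's inverse-square contribution:
A: 12.5 × (1.40/6.80)² = 0.5298 R/h
B: 22.4 × (2.10/12.0)² = 0.6860 R/h
Total = 0.5298 + 0.6860 = 1.216 R/h.

1.22 R/h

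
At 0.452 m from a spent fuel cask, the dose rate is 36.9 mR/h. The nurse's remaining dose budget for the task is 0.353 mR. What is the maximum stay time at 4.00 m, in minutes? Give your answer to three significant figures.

Intensity scales as (d₁/d₂)², so rate at 4.00 m:
36.9 × (0.452/4.00)² = 36.9 × 0.01277 = 0.4712 mR/h.
Stay time = 0.353 mR ÷ 0.4712 mR/h = 0.7492 h = 44.95 min.

45.0 min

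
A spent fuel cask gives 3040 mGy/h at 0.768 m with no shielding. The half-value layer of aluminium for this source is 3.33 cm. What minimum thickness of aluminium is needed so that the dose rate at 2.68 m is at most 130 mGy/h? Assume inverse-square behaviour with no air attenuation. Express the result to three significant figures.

At 2.68 m, distance alone gives 3040 × (0.768/2.68)² = 3040 × 0.08212 = 249.6 mGy/h.
Further attenuation needed: 249.6/130 = 1.920.
n = log₂(1.920) = 0.9411 half-value layers.
Thickness = 0.9411 × 3.33 cm = 3.134 cm.

3.13 cm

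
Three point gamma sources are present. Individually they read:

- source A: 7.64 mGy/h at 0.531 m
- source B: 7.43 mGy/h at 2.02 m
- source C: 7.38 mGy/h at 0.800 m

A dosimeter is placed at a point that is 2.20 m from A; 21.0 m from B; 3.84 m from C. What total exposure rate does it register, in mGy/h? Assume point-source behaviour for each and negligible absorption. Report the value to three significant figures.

By superposition, sum each source's inverse-square contribution:
A: 7.64 × (0.531/2.20)² = 0.4451 mGy/h
B: 7.43 × (2.02/21.0)² = 0.06875 mGy/h
C: 7.38 × (0.800/3.84)² = 0.3203 mGy/h
Total = 0.4451 + 0.06875 + 0.3203 = 0.8341 mGy/h.

0.834 mGy/h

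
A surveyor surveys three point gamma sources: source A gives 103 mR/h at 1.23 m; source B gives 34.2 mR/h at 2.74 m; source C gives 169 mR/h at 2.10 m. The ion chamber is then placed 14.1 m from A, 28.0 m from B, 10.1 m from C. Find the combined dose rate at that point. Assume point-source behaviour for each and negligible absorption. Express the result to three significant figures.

By superposition, sum each source's inverse-square contribution:
A: 103 × (1.23/14.1)² = 0.7838 mR/h
B: 34.2 × (2.74/28.0)² = 0.3275 mR/h
C: 169 × (2.10/10.1)² = 7.306 mR/h
Total = 0.7838 + 0.3275 + 7.306 = 8.417 mR/h.

8.42 mR/h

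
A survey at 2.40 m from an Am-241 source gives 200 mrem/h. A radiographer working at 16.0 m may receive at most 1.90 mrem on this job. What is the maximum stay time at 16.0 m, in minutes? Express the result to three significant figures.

By the inverse-square law, rate at 16.0 m:
(2.40/16.0)² = 0.02250, so 200 × 0.02250 = 4.500 mrem/h.
Stay time = 1.90 mrem ÷ 4.500 mrem/h = 0.4222 h = 25.33 min.

25.3 min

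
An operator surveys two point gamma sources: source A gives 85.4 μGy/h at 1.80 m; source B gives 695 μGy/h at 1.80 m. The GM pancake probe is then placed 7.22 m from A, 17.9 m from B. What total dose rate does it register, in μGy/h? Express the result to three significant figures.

12.3 μGy/h

By superposition, sum each source's inverse-square contribution:
A: 85.4 × (1.80/7.22)² = 5.308 μGy/h
B: 695 × (1.80/17.9)² = 7.028 μGy/h
Total = 5.308 + 7.028 = 12.34 μGy/h.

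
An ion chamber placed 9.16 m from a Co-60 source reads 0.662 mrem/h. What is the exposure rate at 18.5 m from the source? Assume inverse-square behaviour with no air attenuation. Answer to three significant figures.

0.162 mrem/h

Applying the 1/r² law, scaling from 9.16 m to 18.5 m:
(9.16/18.5)² = 0.2452, so 0.662 × 0.2452 = 0.1623 mrem/h.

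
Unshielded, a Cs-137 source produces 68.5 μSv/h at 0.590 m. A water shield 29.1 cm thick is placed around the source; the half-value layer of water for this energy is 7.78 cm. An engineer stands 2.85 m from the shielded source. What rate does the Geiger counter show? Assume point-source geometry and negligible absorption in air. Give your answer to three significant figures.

Distance alone: (0.590/2.85)² = 0.04286, so 68.5 × 0.04286 = 2.936 μSv/h.
Shield: 29.1/7.78 = 3.740 half-value layers → attenuation 2^(−3.740) = 0.07484.
Combined: 2.936 × 0.07484 = 0.2197 μSv/h.

0.220 μSv/h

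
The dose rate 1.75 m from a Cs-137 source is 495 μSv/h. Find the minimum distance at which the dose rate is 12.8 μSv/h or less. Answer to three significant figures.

Using I₁d₁² = I₂d₂², d₂ = d₁·√(I₁/I₂).
I₁/I₂ = 495/12.8 = 38.67, so d₂ = 1.75 × √38.67 = 10.88 m.

10.9 m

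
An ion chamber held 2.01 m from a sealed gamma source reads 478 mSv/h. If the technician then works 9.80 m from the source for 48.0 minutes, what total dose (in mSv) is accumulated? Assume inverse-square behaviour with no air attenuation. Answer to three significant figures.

16.1 mSv

By the inverse-square law, rate at 9.80 m:
478 × (2.01/9.80)² = 478 × 0.04207 = 20.11 mSv/h.
Dose = rate × time = 20.11 mSv/h × 0.8000 h = 16.09 mSv.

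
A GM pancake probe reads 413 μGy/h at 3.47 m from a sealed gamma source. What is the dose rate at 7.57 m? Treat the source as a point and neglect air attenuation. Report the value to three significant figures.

86.8 μGy/h

Using I₁d₁² = I₂d₂², the rate at 7.57 m is
413 × (3.47/7.57)² = 413 × 0.2101 = 86.77 μGy/h.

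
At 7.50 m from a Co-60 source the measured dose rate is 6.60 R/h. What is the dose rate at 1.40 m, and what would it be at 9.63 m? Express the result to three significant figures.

189 R/h; 4.00 R/h

Intensity scales as (d₁/d₂)², so
At 1.40 m: 6.60 × (7.50/1.40)² = 6.60 × 28.70 = 189.4 R/h
At 9.63 m: (1.40/9.63)² = 0.02114, so 189.4 × 0.02114 = 4.004 R/h.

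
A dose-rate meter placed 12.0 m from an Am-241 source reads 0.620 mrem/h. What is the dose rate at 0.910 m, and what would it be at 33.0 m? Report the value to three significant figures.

108 mrem/h; 0.0820 mrem/h

Since intensity falls as 1/r²,
At 0.910 m: (12.0/0.910)² = 173.9, so 0.620 × 173.9 = 107.8 mrem/h
At 33.0 m: (0.910/33.0)² = 0.0007604, so 107.8 × 0.0007604 = 0.08197 mrem/h.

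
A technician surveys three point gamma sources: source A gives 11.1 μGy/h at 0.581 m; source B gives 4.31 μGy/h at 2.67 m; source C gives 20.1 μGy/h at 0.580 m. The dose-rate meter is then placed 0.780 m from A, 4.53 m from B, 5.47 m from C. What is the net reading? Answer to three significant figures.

By superposition, sum each source's inverse-square contribution:
A: 11.1 × (0.581/0.780)² = 6.159 μGy/h
B: 4.31 × (2.67/4.53)² = 1.497 μGy/h
C: 20.1 × (0.580/5.47)² = 0.2260 μGy/h
Total = 6.159 + 1.497 + 0.2260 = 7.882 μGy/h.

7.88 μGy/h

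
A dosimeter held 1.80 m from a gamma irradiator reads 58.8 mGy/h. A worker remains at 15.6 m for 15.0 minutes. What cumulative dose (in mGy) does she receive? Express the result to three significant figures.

0.196 mGy

Intensity scales as (d₁/d₂)², so rate at 15.6 m:
58.8 × (1.80/15.6)² = 58.8 × 0.01331 = 0.7826 mGy/h.
Dose = rate × time = 0.7826 mGy/h × 0.2500 h = 0.1956 mGy.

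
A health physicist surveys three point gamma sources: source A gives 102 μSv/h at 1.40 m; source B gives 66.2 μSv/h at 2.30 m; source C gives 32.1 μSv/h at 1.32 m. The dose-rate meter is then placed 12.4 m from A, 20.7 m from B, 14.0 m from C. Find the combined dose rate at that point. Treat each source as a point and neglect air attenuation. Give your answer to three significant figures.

Each source contributes Iᵢ·(dᵢ/rᵢ)²; contributions add.
A: 102 × (1.40/12.4)² = 1.300 μSv/h
B: 66.2 × (2.30/20.7)² = 0.8173 μSv/h
C: 32.1 × (1.32/14.0)² = 0.2854 μSv/h
Total = 1.300 + 0.8173 + 0.2854 = 2.403 μSv/h.

2.40 μSv/h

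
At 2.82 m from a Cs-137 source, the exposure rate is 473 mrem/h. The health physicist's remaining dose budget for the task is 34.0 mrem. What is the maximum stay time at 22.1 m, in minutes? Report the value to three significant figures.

Applying the 1/r² law, rate at 22.1 m:
473 × (2.82/22.1)² = 473 × 0.01628 = 7.700 mrem/h.
Stay time = 34.0 mrem ÷ 7.700 mrem/h = 4.416 h = 265.0 min.

265 min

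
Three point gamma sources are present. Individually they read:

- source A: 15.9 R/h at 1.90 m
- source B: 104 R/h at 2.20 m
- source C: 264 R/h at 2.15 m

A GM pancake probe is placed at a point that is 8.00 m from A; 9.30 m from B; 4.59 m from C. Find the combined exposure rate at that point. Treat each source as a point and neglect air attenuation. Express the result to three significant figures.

64.6 R/h

By superposition, sum each source's inverse-square contribution:
A: 15.9 × (1.90/8.00)² = 0.8969 R/h
B: 104 × (2.20/9.30)² = 5.820 R/h
C: 264 × (2.15/4.59)² = 57.92 R/h
Total = 0.8969 + 5.820 + 57.92 = 64.64 R/h.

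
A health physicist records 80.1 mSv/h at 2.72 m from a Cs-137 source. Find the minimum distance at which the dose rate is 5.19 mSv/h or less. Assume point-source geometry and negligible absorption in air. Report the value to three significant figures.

Since intensity falls as 1/r², d₂ = d₁·√(I₁/I₂).
I₁/I₂ = 80.1/5.19 = 15.43, so d₂ = 2.72 × √15.43 = 10.68 m.

10.7 m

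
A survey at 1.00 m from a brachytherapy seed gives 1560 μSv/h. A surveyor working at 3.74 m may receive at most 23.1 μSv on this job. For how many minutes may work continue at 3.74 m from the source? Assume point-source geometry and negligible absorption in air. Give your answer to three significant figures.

Applying the 1/r² law, rate at 3.74 m:
(1.00/3.74)² = 0.07149, so 1560 × 0.07149 = 111.5 μSv/h.
Stay time = 23.1 μSv ÷ 111.5 μSv/h = 0.2072 h = 12.43 min.

12.4 min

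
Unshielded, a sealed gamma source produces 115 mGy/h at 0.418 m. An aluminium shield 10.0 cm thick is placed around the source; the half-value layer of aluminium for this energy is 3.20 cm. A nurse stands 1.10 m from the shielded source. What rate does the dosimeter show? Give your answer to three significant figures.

Distance alone: (0.418/1.10)² = 0.1444, so 115 × 0.1444 = 16.61 mGy/h.
Shield: 10.0/3.20 = 3.125 half-value layers → attenuation 2^(−3.125) = 0.1146.
Combined: 16.61 × 0.1146 = 1.904 mGy/h.

1.90 mGy/h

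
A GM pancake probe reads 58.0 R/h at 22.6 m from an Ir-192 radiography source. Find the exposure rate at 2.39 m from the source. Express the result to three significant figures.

Applying the 1/r² law, the rate at 2.39 m is
58.0 × (22.6/2.39)² = 58.0 × 89.42 = 5186 R/h.

5190 R/h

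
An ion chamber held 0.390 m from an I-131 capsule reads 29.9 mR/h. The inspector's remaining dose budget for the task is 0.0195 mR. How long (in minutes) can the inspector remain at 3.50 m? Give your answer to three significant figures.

3.15 min

By the inverse-square law, rate at 3.50 m:
29.9 × (0.390/3.50)² = 29.9 × 0.01242 = 0.3714 mR/h.
Stay time = 0.0195 mR ÷ 0.3714 mR/h = 0.05250 h = 3.150 min.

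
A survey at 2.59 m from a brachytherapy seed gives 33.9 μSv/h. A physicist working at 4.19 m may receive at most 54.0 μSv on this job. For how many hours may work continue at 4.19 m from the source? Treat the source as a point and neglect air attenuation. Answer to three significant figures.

4.17 h

Using I₁d₁² = I₂d₂², rate at 4.19 m:
33.9 × (2.59/4.19)² = 33.9 × 0.3821 = 12.95 μSv/h.
Stay time = 54.0 μSv ÷ 12.95 μSv/h = 4.170 h.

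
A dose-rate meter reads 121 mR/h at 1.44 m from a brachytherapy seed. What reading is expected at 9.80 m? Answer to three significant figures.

2.61 mR/h

By the inverse-square law, the rate at 9.80 m is
(1.44/9.80)² = 0.02159, so 121 × 0.02159 = 2.612 mR/h.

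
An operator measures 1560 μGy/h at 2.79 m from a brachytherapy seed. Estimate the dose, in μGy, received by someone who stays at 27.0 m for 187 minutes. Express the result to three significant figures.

51.9 μGy

Applying the 1/r² law, rate at 27.0 m:
1560 × (2.79/27.0)² = 1560 × 0.01068 = 16.66 μGy/h.
Dose = rate × time = 16.66 μGy/h × 3.117 h = 51.93 μGy.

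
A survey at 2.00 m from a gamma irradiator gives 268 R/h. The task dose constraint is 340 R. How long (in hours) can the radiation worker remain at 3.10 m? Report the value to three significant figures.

Applying the 1/r² law, rate at 3.10 m:
(2.00/3.10)² = 0.4162, so 268 × 0.4162 = 111.5 R/h.
Stay time = 340 R ÷ 111.5 R/h = 3.049 h.

3.05 h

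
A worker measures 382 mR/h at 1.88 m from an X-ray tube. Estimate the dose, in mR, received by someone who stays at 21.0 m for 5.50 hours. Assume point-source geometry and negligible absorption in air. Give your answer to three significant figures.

16.8 mR

Using I₁d₁² = I₂d₂², rate at 21.0 m:
382 × (1.88/21.0)² = 382 × 0.008015 = 3.062 mR/h.
Dose = rate × time = 3.062 mR/h × 5.500 h = 16.84 mR.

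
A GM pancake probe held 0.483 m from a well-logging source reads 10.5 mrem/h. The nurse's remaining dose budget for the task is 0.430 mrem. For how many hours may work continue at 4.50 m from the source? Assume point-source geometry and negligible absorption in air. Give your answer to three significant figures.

Since intensity falls as 1/r², rate at 4.50 m:
(0.483/4.50)² = 0.01152, so 10.5 × 0.01152 = 0.1210 mrem/h.
Stay time = 0.430 mrem ÷ 0.1210 mrem/h = 3.554 h.

3.55 h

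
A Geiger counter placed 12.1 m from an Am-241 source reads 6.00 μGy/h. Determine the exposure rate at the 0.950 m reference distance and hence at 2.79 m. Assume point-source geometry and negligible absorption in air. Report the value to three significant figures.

973 μGy/h; 113 μGy/h

By the inverse-square law,
At 0.950 m: 6.00 × (12.1/0.950)² = 6.00 × 162.2 = 973.2 μGy/h
At 2.79 m: (0.950/2.79)² = 0.1159, so 973.2 × 0.1159 = 112.8 μGy/h.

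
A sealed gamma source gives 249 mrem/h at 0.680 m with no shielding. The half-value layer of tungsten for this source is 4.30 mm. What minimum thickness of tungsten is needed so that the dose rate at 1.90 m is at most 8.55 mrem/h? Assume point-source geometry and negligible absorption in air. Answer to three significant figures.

At 1.90 m, distance alone gives (0.680/1.90)² = 0.1281, so 249 × 0.1281 = 31.90 mrem/h.
Further attenuation needed: 31.90/8.55 = 3.731.
n = log₂(3.731) = 1.900 half-value layers.
Thickness = 1.900 × 4.30 mm = 8.170 mm.

8.17 mm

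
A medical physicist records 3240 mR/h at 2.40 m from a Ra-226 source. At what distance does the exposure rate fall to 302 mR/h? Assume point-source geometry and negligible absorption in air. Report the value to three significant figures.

By the inverse-square law, d₂ = d₁·√(I₁/I₂).
I₁/I₂ = 3240/302 = 10.73, so d₂ = 2.40 × √10.73 = 7.862 m.

7.86 m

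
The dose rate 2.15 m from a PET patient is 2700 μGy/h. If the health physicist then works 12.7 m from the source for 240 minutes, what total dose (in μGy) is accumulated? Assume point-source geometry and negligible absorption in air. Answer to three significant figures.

Using I₁d₁² = I₂d₂², rate at 12.7 m:
(2.15/12.7)² = 0.02866, so 2700 × 0.02866 = 77.38 μGy/h.
Dose = rate × time = 77.38 μGy/h × 4.000 h = 309.5 μGy.

310 μGy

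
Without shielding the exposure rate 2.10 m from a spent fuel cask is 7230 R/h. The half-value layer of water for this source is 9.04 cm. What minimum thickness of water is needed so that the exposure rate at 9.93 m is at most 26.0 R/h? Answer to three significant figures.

At 9.93 m, distance alone gives (2.10/9.93)² = 0.04472, so 7230 × 0.04472 = 323.3 R/h.
Further attenuation needed: 323.3/26.0 = 12.43.
n = log₂(12.43) = 3.636 half-value layers.
Thickness = 3.636 × 9.04 cm = 32.87 cm.

32.9 cm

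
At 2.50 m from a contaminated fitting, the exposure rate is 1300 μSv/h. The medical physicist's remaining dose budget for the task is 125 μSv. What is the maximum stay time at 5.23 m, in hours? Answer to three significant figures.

Using I₁d₁² = I₂d₂², rate at 5.23 m:
(2.50/5.23)² = 0.2285, so 1300 × 0.2285 = 297.1 μSv/h.
Stay time = 125 μSv ÷ 297.1 μSv/h = 0.4207 h.

0.421 h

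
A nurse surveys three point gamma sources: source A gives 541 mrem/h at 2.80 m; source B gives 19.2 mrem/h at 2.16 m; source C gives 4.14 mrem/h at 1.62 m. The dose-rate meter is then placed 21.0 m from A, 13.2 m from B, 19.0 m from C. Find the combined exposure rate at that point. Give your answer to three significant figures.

Each source contributes Iᵢ·(dᵢ/rᵢ)²; contributions add.
A: 541 × (2.80/21.0)² = 9.618 mrem/h
B: 19.2 × (2.16/13.2)² = 0.5141 mrem/h
C: 4.14 × (1.62/19.0)² = 0.03010 mrem/h
Total = 9.618 + 0.5141 + 0.03010 = 10.16 mrem/h.

10.2 mrem/h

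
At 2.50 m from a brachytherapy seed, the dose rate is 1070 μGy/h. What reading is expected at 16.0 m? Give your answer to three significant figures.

Since intensity falls as 1/r², the rate at 16.0 m is
(2.50/16.0)² = 0.02441, so 1070 × 0.02441 = 26.12 μGy/h.

26.1 μGy/h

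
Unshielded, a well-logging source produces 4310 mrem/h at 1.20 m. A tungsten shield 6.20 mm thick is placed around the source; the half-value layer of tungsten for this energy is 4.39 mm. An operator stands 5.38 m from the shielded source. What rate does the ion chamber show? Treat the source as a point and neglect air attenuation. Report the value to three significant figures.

Distance alone: (1.20/5.38)² = 0.04975, so 4310 × 0.04975 = 214.4 mrem/h.
Shield: 6.20/4.39 = 1.412 half-value layers → attenuation 2^(−1.412) = 0.3758.
Combined: 214.4 × 0.3758 = 80.57 mrem/h.

80.6 mrem/h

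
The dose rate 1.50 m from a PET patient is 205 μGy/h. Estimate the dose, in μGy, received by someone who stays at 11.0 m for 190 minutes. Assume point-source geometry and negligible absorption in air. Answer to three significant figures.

12.1 μGy

By the inverse-square law, rate at 11.0 m:
(1.50/11.0)² = 0.01860, so 205 × 0.01860 = 3.813 μGy/h.
Dose = rate × time = 3.813 μGy/h × 3.167 h = 12.08 μGy.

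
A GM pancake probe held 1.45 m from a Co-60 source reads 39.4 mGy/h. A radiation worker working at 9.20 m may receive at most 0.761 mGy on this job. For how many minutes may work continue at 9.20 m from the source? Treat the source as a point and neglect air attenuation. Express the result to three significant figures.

46.7 min

Since intensity falls as 1/r², rate at 9.20 m:
39.4 × (1.45/9.20)² = 39.4 × 0.02484 = 0.9787 mGy/h.
Stay time = 0.761 mGy ÷ 0.9787 mGy/h = 0.7776 h = 46.66 min.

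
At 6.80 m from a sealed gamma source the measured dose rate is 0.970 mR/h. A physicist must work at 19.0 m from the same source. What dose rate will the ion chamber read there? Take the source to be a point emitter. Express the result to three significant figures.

0.124 mR/h

Since intensity falls as 1/r², scaling from 6.80 m to 19.0 m:
0.970 × (6.80/19.0)² = 0.970 × 0.1281 = 0.1243 mR/h.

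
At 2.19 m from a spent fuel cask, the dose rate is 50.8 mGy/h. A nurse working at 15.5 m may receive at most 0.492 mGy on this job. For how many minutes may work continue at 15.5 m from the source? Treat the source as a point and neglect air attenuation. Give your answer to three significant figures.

Since intensity falls as 1/r², rate at 15.5 m:
50.8 × (2.19/15.5)² = 50.8 × 0.01996 = 1.014 mGy/h.
Stay time = 0.492 mGy ÷ 1.014 mGy/h = 0.4852 h = 29.11 min.

29.1 min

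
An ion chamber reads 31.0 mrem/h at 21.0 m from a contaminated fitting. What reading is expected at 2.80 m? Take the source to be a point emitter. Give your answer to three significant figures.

By the inverse-square law, the rate at 2.80 m is
(21.0/2.80)² = 56.25, so 31.0 × 56.25 = 1744 mrem/h.

1740 mrem/h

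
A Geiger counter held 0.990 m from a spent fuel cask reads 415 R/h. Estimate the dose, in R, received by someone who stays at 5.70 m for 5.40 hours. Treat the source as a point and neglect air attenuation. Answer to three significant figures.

67.6 R

Applying the 1/r² law, rate at 5.70 m:
(0.990/5.70)² = 0.03017, so 415 × 0.03017 = 12.52 R/h.
Dose = rate × time = 12.52 R/h × 5.400 h = 67.61 R.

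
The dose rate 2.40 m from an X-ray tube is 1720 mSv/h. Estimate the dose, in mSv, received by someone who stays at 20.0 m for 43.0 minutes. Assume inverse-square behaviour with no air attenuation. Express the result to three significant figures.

17.8 mSv

Applying the 1/r² law, rate at 20.0 m:
1720 × (2.40/20.0)² = 1720 × 0.01440 = 24.77 mSv/h.
Dose = rate × time = 24.77 mSv/h × 0.7167 h = 17.75 mSv.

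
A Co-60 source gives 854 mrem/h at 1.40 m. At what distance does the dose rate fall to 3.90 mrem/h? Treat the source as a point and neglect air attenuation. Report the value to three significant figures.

20.7 m

Applying the 1/r² law, d₂ = d₁·√(I₁/I₂).
I₁/I₂ = 854/3.90 = 219.0, so d₂ = 1.40 × √219.0 = 20.72 m.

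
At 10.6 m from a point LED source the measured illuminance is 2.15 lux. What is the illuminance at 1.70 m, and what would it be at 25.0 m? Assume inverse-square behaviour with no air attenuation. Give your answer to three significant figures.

Since intensity falls as 1/r²,
At 1.70 m: (10.6/1.70)² = 38.88, so 2.15 × 38.88 = 83.59 lux
At 25.0 m: 83.59 × (1.70/25.0)² = 83.59 × 0.004624 = 0.3865 lux.

83.6 lux; 0.387 lux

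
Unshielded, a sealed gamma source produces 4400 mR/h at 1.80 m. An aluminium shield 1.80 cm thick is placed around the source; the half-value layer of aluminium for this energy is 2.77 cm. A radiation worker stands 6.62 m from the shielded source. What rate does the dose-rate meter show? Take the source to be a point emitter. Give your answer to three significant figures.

Distance alone: 4400 × (1.80/6.62)² = 4400 × 0.07393 = 325.3 mR/h.
Shield: 1.80/2.77 = 0.6498 half-value layers → attenuation 2^(−0.6498) = 0.6374.
Combined: 325.3 × 0.6374 = 207.3 mR/h.

207 mR/h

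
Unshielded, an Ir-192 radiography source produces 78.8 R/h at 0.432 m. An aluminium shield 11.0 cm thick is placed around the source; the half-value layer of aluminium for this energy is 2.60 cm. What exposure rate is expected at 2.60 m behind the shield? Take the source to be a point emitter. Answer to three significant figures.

0.116 R/h

Distance alone: (0.432/2.60)² = 0.02761, so 78.8 × 0.02761 = 2.176 R/h.
Shield: 11.0/2.60 = 4.231 half-value layers → attenuation 2^(−4.231) = 0.05325.
Combined: 2.176 × 0.05325 = 0.1159 R/h.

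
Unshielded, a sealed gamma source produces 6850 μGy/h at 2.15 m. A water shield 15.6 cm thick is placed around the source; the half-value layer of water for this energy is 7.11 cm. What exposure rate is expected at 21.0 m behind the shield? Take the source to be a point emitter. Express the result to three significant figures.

15.7 μGy/h

Distance alone: 6850 × (2.15/21.0)² = 6850 × 0.01048 = 71.79 μGy/h.
Shield: 15.6/7.11 = 2.194 half-value layers → attenuation 2^(−2.194) = 0.2185.
Combined: 71.79 × 0.2185 = 15.69 μGy/h.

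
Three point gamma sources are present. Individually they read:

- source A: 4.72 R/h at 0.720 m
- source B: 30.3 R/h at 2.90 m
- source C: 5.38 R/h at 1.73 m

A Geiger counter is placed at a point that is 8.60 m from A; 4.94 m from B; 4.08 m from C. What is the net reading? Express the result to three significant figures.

11.4 R/h

By superposition, sum each source's inverse-square contribution:
A: 4.72 × (0.720/8.60)² = 0.03308 R/h
B: 30.3 × (2.90/4.94)² = 10.44 R/h
C: 5.38 × (1.73/4.08)² = 0.9673 R/h
Total = 0.03308 + 10.44 + 0.9673 = 11.44 R/h.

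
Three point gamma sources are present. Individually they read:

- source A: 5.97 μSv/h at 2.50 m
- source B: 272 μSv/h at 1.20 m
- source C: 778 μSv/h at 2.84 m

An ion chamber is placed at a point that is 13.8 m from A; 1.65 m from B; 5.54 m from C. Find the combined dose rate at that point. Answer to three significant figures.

Each source contributes Iᵢ·(dᵢ/rᵢ)²; contributions add.
A: 5.97 × (2.50/13.8)² = 0.1959 μSv/h
B: 272 × (1.20/1.65)² = 143.9 μSv/h
C: 778 × (2.84/5.54)² = 204.5 μSv/h
Total = 0.1959 + 143.9 + 204.5 = 348.6 μSv/h.

349 μSv/h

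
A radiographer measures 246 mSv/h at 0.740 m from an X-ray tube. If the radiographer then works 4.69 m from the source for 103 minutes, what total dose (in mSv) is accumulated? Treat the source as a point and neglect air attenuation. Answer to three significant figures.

10.5 mSv

Since intensity falls as 1/r², rate at 4.69 m:
(0.740/4.69)² = 0.02490, so 246 × 0.02490 = 6.125 mSv/h.
Dose = rate × time = 6.125 mSv/h × 1.717 h = 10.52 mSv.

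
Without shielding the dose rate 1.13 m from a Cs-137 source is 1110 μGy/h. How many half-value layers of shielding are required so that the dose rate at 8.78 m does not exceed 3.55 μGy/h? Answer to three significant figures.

2.37 half-value layers

At 8.78 m, distance alone gives 1110 × (1.13/8.78)² = 1110 × 0.01656 = 18.38 μGy/h.
Further attenuation needed: 18.38/3.55 = 5.177.
n = log₂(5.177) = 2.372 half-value layers.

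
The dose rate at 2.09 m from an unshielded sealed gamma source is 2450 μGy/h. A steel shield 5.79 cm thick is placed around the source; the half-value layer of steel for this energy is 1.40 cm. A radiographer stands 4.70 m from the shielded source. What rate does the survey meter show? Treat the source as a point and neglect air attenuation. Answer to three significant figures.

Distance alone: (2.09/4.70)² = 0.1977, so 2450 × 0.1977 = 484.4 μGy/h.
Shield: 5.79/1.40 = 4.136 half-value layers → attenuation 2^(−4.136) = 0.05688.
Combined: 484.4 × 0.05688 = 27.55 μGy/h.

27.6 μGy/h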